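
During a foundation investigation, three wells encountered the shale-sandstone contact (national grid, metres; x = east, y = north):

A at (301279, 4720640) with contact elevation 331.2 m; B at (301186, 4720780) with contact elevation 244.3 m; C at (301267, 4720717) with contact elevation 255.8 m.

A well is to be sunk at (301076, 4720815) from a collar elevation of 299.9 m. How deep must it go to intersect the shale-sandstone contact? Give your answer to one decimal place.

Let the plane be z = a·x + b·y + c.
B−A: −93a + 140b = −86.9;  C−A: −12a + 77b = −75.4.
Solving gives a = −0.705108557, b = −1.089107827.
Then c = 331.2 − a·301279 − b·4720640 = 5354051.57.
At (301076, 4720815): z_contact = −212291.26 − 5141476.57 + 5354051.57 = 283.74 m.
Depth below ground = 299.9 − 283.74 = 16.2 m.

16.2 m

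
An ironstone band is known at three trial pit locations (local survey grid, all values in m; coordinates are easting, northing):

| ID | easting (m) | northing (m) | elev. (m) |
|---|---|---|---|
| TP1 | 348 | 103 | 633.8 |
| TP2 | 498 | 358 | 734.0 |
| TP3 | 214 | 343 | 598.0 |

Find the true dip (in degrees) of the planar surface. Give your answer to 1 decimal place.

25.9°

Let the plane be z = a·easting + b·northing + c.
TP2−TP1: 150a + 255b = 100.2;  TP3−TP1: −134a + 240b = −35.8.
Solving gives a = 0.47281, b = 0.11482.
Gradient magnitude |∇z| = √(a² + b²) = √(0.22355 + 0.01318) = 0.48655.
True dip = arctan(0.48655) = 25.9°, dipping toward WSW (azimuth ≈ 256°).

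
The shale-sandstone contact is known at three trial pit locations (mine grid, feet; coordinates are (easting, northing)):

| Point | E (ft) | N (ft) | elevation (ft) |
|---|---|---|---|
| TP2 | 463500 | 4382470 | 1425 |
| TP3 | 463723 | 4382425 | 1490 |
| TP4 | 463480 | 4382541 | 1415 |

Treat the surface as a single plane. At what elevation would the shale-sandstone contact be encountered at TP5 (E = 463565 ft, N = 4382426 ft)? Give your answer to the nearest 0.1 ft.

1445.9 ft

Let the plane be z = a·E + b·N + c.
TP3−TP2: 223a − 45b = 65;  TP4−TP2: −20a + 71b = −10.
Solving gives a = 0.278912476, b = −0.062278176.
Then c = 1425 − a·463500 − b·4382470 = 145081.30.
At (463565, 4382426): z = 129294.1 − 272929.5 + 145081.30 = 1445.9 ft.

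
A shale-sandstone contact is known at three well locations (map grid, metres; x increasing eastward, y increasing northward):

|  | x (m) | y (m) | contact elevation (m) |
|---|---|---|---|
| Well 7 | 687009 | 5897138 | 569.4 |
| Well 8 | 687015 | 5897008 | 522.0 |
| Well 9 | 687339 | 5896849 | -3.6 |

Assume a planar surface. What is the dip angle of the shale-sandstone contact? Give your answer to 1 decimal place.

Let the plane be z = a·x + b·y + c.
Well 8−Well 7: 6a − 130b = −47.4;  Well 9−Well 7: 330a − 289b = −573.
Solving gives a = −1.47674, b = 0.29646.
Gradient magnitude |∇z| = √(a² + b²) = √(2.18076 + 0.08789) = 1.50620.
True dip = arctan(1.50620) = 56.4°, dipping toward ESE (azimuth ≈ 101°).

56.4°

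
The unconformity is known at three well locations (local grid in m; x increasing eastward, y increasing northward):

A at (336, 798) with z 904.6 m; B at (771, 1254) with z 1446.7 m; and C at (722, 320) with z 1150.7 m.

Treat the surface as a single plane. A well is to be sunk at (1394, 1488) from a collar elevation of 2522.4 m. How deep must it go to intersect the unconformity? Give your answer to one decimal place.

Two edge vectors: A→B = (435, 456, 542.1), A→C = (386, -478, 246.1).
Normal n = (A→B) × (A→C) = (371345.4, 102197.1, -383946).
So ∂z/∂x = −n_x/n_z = 0.967181 and ∂z/∂y = −n_y/n_z = 0.266176.
Intercept c from A: 904.6 − 324.97 − 212.41 = 367.22.
At (1394, 1488): z_contact = 1348.25 + 396.07 + 367.22 = 2111.54 m.
Depth below ground = 2522.4 − 2111.54 = 410.9 m.

410.9 m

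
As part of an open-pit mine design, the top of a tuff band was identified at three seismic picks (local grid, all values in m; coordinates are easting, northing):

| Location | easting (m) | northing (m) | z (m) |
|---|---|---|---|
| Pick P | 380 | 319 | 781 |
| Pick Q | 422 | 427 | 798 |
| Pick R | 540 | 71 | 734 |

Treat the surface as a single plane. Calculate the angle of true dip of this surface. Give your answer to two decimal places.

9.78°

Two edge vectors: Pick P→Pick Q = (42, 108, 17), Pick P→Pick R = (160, -248, -47).
Normal n = (Pick P→Pick Q) × (Pick P→Pick R) = (-860, 4694, -27696).
So ∂z/∂easting = −n_x/n_z = −0.03105 and ∂z/∂northing = −n_y/n_z = 0.16948.
Gradient magnitude |∇z| = √(a² + b²) = √(0.00096 + 0.02872) = 0.17230.
True dip = arctan(0.17230) = 9.78°, dipping toward S (azimuth ≈ 170°).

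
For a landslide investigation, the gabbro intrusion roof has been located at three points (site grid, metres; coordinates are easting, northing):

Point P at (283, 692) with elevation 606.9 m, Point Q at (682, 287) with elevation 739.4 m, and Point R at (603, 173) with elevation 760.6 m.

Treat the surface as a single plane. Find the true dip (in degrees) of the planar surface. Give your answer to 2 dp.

Let the plane be z = a·easting + b·northing + c.
Point Q−Point P: 399a − 405b = 132.5;  Point R−Point P: 320a − 519b = 153.7.
Solving gives a = 0.08414, b = −0.24427.
Gradient magnitude |∇z| = √(a² + b²) = √(0.00708 + 0.05967) = 0.25835.
True dip = arctan(0.25835) = 14.49°, dipping toward NNW (azimuth ≈ 341°).

14.49°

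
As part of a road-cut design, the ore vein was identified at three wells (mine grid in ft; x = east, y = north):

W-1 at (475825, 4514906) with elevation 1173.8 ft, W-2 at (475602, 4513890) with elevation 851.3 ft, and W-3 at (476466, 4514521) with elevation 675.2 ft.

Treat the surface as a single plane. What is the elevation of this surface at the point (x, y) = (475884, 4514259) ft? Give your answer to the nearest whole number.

864 ft

Let the plane be z = a·x + b·y + c.
W-2−W-1: −223a − 1016b = −322.5;  W-3−W-1: 641a − 385b = −498.6.
Solving gives a = −0.51880260, b = 0.43129230.
Then c = 1173.8 − a·475825 − b·4514906 = −1699211.16.
At (475884, 4514259): z = −246889.9 + 1946965.2 − 1699211.16 = 864.1 ft.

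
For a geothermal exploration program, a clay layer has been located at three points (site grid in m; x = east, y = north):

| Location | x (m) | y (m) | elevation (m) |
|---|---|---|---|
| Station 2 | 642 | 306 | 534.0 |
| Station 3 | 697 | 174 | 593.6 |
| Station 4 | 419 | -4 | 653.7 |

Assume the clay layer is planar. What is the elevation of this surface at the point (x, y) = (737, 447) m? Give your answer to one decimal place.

479.2 m

Let the plane be z = a·x + b·y + c.
Station 3−Station 2: 55a − 132b = 59.6;  Station 4−Station 2: −223a − 310b = 119.7.
Solving gives a = 0.05756, b = −0.42753.
Then c = 534 − a·642 − b·306 = 627.87.
At (737, 447): z = 42.4 − 191.1 + 627.87 = 479.2 m.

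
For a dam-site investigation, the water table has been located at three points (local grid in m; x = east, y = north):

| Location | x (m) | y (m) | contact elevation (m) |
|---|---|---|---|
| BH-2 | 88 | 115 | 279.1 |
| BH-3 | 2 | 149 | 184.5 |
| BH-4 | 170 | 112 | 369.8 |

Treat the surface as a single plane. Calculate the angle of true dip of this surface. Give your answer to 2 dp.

47.90°

Two edge vectors: BH-2→BH-3 = (-86, 34, -94.6), BH-2→BH-4 = (82, -3, 90.7).
Normal n = (BH-2→BH-3) × (BH-2→BH-4) = (2800, 43, -2530).
So ∂z/∂x = −n_x/n_z = 1.10672 and ∂z/∂y = −n_y/n_z = 0.01700.
Gradient magnitude |∇z| = √(a² + b²) = √(1.22483 + 0.00029) = 1.10685.
True dip = arctan(1.10685) = 47.90°, dipping toward W (azimuth ≈ 269°).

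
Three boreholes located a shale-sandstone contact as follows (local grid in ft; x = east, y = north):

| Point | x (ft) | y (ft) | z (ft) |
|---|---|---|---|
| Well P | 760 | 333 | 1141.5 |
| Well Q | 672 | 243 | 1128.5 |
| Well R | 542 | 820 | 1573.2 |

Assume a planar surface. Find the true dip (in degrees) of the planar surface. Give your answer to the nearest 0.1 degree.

39.9°

Let the plane be z = a·x + b·y + c.
Well Q−Well P: −88a − 90b = −13;  Well R−Well P: −218a + 487b = 431.7.
Solving gives a = −0.52055, b = 0.65343.
Gradient magnitude |∇z| = √(a² + b²) = √(0.27097 + 0.42697) = 0.83543.
True dip = arctan(0.83543) = 39.9°, dipping toward SE (azimuth ≈ 141°).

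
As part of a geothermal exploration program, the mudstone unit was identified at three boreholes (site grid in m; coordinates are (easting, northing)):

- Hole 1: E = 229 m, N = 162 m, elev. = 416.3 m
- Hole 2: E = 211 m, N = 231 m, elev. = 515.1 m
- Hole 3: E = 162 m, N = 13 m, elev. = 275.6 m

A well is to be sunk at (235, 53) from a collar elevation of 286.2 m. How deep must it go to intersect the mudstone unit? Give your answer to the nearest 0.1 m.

10.6 m

Let the plane be z = a·E + b·N + c.
Hole 2−Hole 1: −18a + 69b = 98.8;  Hole 3−Hole 1: −67a − 149b = −140.7.
Solving gives a = −0.68623, b = 1.25287.
Then c = 416.3 − a·229 − b·162 = 370.48.
At (235, 53): z_contact = −161.26 + 66.40 + 370.48 = 275.62 m.
Depth below ground = 286.2 − 275.62 = 10.6 m.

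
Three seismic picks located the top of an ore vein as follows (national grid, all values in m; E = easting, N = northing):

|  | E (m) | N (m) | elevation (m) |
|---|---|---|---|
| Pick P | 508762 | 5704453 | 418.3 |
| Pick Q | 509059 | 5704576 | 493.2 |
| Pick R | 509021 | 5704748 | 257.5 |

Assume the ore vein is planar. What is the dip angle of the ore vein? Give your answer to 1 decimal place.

54.8°

Let the plane be z = a·E + b·N + c.
Pick Q−Pick P: 297a + 123b = 74.9;  Pick R−Pick P: 259a + 295b = −160.8.
Solving gives a = 0.75099, b = −1.20443.
Gradient magnitude |∇z| = √(a² + b²) = √(0.56399 + 1.45066) = 1.41938.
True dip = arctan(1.41938) = 54.8°, dipping toward NNW (azimuth ≈ 328°).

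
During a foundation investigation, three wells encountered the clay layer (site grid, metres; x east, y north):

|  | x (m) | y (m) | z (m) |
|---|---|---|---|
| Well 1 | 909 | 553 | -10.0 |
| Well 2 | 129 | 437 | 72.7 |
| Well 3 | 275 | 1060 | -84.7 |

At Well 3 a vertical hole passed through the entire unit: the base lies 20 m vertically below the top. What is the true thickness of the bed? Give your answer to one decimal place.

19.4 m

Let the plane be z = a·x + b·y + c.
Well 2−Well 1: −780a − 116b = 82.7;  Well 3−Well 1: −634a + 507b = −74.7.
Solving gives a = −0.07092, b = −0.23603.
|∇z| = √(a²+b²) = 0.24645, so dip δ = arctan(0.24645) = 13.84°.
True thickness = vertical thickness × cos δ = 20 × cos 13.84° = 19.4 m.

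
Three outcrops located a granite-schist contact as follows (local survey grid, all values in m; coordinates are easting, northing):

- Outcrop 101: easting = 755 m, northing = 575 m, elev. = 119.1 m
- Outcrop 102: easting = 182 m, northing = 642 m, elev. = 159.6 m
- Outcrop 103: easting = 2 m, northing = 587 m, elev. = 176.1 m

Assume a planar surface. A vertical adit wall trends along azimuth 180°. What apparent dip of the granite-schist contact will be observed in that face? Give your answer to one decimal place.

2.8°

Let the plane be z = a·easting + b·northing + c.
Outcrop 102−Outcrop 101: −573a + 67b = 40.5;  Outcrop 103−Outcrop 101: −753a + 12b = 57.
Solving gives a = −0.07649, b = −0.04967.
Unit vector along 180° is (sin 180°, cos 180°) = (0.0000, -1.0000).
Slope in that direction = a·(0.0000) + b·(-1.0000) = 0.04967.
Apparent dip = arctan|0.04967| = 2.8° (true dip is 5.2°, so apparent ≤ true as expected).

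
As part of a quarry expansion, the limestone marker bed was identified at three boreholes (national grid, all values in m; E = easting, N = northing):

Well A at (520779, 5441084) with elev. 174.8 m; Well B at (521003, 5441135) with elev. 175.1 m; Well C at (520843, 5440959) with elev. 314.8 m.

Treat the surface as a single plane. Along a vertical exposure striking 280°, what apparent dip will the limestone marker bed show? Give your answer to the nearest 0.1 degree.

21.8°

Let the plane be z = a·E + b·N + c.
Well B−Well A: 224a + 51b = 0.3;  Well C−Well A: 64a − 125b = 140.
Solving gives a = 0.22958, b = −1.00246.
Unit vector along 280° is (sin 280°, cos 280°) = (-0.9848, 0.1736).
Slope in that direction = a·(-0.9848) + b·(0.1736) = −0.40016.
Apparent dip = arctan|0.40016| = 21.8° (true dip is 45.8°, so apparent ≤ true as expected).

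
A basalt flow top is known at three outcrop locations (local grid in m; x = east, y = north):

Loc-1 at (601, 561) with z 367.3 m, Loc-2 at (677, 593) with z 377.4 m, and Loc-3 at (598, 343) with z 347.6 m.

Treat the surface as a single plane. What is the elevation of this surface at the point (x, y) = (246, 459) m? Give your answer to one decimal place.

Two edge vectors: Loc-1→Loc-2 = (76, 32, 10.1), Loc-1→Loc-3 = (-3, -218, -19.7).
Normal n = (Loc-1→Loc-2) × (Loc-1→Loc-3) = (1571.4, 1466.9, -16472).
So ∂z/∂x = −n_x/n_z = 0.09540 and ∂z/∂y = −n_y/n_z = 0.08905.
Intercept c from Loc-1: 367.3 − 57.33 − 49.96 = 260.01.
At (246, 459): z = 23.5 + 40.9 + 260.01 = 324.4 m.

324.4 m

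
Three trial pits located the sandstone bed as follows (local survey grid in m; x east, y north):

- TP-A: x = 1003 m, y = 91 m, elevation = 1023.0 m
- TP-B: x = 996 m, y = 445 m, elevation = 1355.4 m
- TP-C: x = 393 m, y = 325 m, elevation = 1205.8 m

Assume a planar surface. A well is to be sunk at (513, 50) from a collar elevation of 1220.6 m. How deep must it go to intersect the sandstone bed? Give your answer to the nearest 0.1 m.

266.0 m

Two edge vectors: TP-A→TP-B = (-7, 354, 332.4), TP-A→TP-C = (-610, 234, 182.8).
Normal n = (TP-A→TP-B) × (TP-A→TP-C) = (-13070.4, -201484.4, 214302).
So ∂z/∂x = −n_x/n_z = 0.060991 and ∂z/∂y = −n_y/n_z = 0.940189.
Intercept c from TP-A: 1023 − 61.17 − 85.56 = 876.27.
At (513, 50): z_contact = 31.29 + 47.01 + 876.27 = 954.57 m.
Depth below ground = 1220.6 − 954.57 = 266.0 m.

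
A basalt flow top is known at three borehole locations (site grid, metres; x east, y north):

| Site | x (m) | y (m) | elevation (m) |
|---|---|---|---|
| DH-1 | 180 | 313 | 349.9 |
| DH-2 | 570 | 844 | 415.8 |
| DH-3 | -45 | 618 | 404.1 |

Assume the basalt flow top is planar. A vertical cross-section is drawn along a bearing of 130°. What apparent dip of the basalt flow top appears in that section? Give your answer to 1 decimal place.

7.1°

Let the plane be z = a·x + b·y + c.
DH-2−DH-1: 390a + 531b = 65.9;  DH-3−DH-1: −225a + 305b = 54.2.
Solving gives a = −0.03641, b = 0.15085.
Unit vector along 130° is (sin 130°, cos 130°) = (0.7660, -0.6428).
Slope in that direction = a·(0.7660) + b·(-0.6428) = −0.12485.
Apparent dip = arctan|0.12485| = 7.1° (true dip is 8.8°, so apparent ≤ true as expected).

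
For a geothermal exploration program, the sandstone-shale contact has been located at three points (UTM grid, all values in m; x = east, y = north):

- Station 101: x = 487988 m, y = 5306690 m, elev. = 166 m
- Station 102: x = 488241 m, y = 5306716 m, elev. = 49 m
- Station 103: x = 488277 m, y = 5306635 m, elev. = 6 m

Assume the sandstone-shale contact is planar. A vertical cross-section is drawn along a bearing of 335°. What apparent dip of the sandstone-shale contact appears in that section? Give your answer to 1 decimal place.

26.1°

Let the plane be z = a·x + b·y + c.
Station 102−Station 101: 253a + 26b = −117;  Station 103−Station 101: 289a − 55b = −160.
Solving gives a = −0.49442, b = 0.31112.
Unit vector along 335° is (sin 335°, cos 335°) = (-0.4226, 0.9063).
Slope in that direction = a·(-0.4226) + b·(0.9063) = 0.49092.
Apparent dip = arctan|0.49092| = 26.1° (true dip is 30.3°, so apparent ≤ true as expected).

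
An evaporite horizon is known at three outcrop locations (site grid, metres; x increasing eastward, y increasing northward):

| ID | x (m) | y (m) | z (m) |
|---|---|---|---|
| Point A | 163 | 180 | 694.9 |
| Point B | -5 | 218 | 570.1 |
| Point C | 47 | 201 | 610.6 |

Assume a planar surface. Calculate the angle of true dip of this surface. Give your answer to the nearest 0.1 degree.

37.0°

Let the plane be z = a·x + b·y + c.
Point B−Point A: −168a + 38b = −124.8;  Point C−Point A: −116a + 21b = −84.3.
Solving gives a = 0.66205, b = −0.35727.
Gradient magnitude |∇z| = √(a² + b²) = √(0.43830 + 0.12764) = 0.75230.
True dip = arctan(0.75230) = 37.0°, dipping toward WNW (azimuth ≈ 298°).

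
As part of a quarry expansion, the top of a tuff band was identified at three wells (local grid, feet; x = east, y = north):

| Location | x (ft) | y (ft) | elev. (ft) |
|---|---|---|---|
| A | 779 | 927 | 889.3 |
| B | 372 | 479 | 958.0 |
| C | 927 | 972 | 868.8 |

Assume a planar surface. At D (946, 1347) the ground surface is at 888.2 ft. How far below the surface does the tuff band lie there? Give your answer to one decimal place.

36.1 ft

Two edge vectors: A→B = (-407, -448, 68.7), A→C = (148, 45, -20.5).
Normal n = (A→B) × (A→C) = (6092.5, 1824.1, 47989).
So ∂z/∂x = −n_x/n_z = −0.126956 and ∂z/∂y = −n_y/n_z = −0.038011.
Intercept c from A: 889.3 + 98.90 + 35.24 = 1023.43.
At (946, 1347): z_contact = −120.10 − 51.20 + 1023.43 = 852.13 ft.
Depth below ground = 888.2 − 852.13 = 36.1 ft.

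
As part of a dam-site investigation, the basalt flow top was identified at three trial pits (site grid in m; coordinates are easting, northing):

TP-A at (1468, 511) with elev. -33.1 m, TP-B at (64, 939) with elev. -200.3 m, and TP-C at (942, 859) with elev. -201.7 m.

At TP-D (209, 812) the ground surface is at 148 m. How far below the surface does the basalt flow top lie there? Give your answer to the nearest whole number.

Two edge vectors: TP-A→TP-B = (-1404, 428, -167.2), TP-A→TP-C = (-526, 348, -168.6).
Normal n = (TP-A→TP-B) × (TP-A→TP-C) = (-13975.2, -148767.2, -263464).
So ∂z/∂easting = −n_x/n_z = −0.05304 and ∂z/∂northing = −n_y/n_z = −0.56466.
Intercept c from TP-A: -33.1 + 77.87 + 288.54 = 333.31.
At (209, 812): z_contact = −11.1 − 458.5 + 333.31 = -136.3 m.
Depth below ground = 148 − (-136.3) = 284 m.

284 m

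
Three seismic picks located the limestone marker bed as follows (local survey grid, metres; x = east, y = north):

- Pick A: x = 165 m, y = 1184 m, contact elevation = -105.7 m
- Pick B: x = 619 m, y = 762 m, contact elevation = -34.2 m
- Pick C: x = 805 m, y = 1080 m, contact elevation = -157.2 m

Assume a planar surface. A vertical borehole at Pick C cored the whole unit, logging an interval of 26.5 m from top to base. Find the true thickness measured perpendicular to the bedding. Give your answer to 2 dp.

Two edge vectors: Pick A→Pick B = (454, -422, 71.5), Pick A→Pick C = (640, -104, -51.5).
Normal n = (Pick A→Pick B) × (Pick A→Pick C) = (29169, 69141, 222864).
So ∂z/∂x = −n_x/n_z = −0.13088 and ∂z/∂y = −n_y/n_z = −0.31024.
|∇z| = √(a²+b²) = 0.33672, so dip δ = arctan(0.33672) = 18.61°.
True thickness = vertical thickness × cos δ = 26.5 × cos 18.61° = 25.11 m.

25.11 m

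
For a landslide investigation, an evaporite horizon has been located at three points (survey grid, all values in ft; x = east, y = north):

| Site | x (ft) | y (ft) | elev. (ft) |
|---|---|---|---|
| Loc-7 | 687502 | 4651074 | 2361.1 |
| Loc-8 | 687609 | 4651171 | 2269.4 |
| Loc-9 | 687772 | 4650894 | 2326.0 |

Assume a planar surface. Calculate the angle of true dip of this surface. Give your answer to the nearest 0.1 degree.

Two edge vectors: Loc-7→Loc-8 = (107, 97, -91.7), Loc-7→Loc-9 = (270, -180, -35.1).
Normal n = (Loc-7→Loc-8) × (Loc-7→Loc-9) = (-19910.7, -21003.3, -45450).
So ∂z/∂x = −n_x/n_z = −0.43808 and ∂z/∂y = −n_y/n_z = −0.46212.
Gradient magnitude |∇z| = √(a² + b²) = √(0.19191 + 0.21355) = 0.63676.
True dip = arctan(0.63676) = 32.5°, dipping toward NE (azimuth ≈ 043°).

32.5°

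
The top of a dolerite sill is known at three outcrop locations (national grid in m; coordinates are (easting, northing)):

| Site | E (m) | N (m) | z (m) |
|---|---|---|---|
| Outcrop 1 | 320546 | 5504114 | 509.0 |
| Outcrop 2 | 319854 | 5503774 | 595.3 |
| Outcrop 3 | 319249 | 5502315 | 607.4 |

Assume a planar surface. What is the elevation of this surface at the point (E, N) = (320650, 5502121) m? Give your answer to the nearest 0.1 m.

Two edge vectors: Outcrop 1→Outcrop 2 = (-692, -340, 86.3), Outcrop 1→Outcrop 3 = (-1297, -1799, 98.4).
Normal n = (Outcrop 1→Outcrop 2) × (Outcrop 1→Outcrop 3) = (121797.7, -43838.3, 803928).
So ∂z/∂E = −n_x/n_z = −0.151503244 and ∂z/∂N = −n_y/n_z = 0.054530132.
Intercept c from Outcrop 1: 509 + 48563.76 − 300140.06 = −251067.30.
At (320650, 5502121): z = −48579.5 + 300031.4 − 251067.30 = 384.6 m.

384.6 m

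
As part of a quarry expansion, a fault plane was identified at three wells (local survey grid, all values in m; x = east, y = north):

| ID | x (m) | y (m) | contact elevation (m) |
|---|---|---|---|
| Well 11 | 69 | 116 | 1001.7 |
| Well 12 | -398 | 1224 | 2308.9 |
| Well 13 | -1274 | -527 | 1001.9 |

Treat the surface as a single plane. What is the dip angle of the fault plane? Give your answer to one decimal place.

Let the plane be z = a·x + b·y + c.
Well 12−Well 11: −467a + 1108b = 1307.2;  Well 13−Well 11: −1343a − 643b = 0.2.
Solving gives a = −0.47013, b = 0.98163.
Gradient magnitude |∇z| = √(a² + b²) = √(0.22103 + 0.96360) = 1.08841.
True dip = arctan(1.08841) = 47.4°, dipping toward SSE (azimuth ≈ 154°).

47.4°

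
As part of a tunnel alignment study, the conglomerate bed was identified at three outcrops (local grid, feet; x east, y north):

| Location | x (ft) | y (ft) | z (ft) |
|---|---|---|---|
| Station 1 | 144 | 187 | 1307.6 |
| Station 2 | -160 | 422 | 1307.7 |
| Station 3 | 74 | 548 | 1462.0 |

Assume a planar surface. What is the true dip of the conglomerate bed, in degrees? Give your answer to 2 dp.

Two edge vectors: Station 1→Station 2 = (-304, 235, 0.1), Station 1→Station 3 = (-70, 361, 154.4).
Normal n = (Station 1→Station 2) × (Station 1→Station 3) = (36247.9, 46930.6, -93294).
So ∂z/∂x = −n_x/n_z = 0.38853 and ∂z/∂y = −n_y/n_z = 0.50304.
Gradient magnitude |∇z| = √(a² + b²) = √(0.15096 + 0.25305) = 0.63562.
True dip = arctan(0.63562) = 32.44°, dipping toward SW (azimuth ≈ 218°).

32.44°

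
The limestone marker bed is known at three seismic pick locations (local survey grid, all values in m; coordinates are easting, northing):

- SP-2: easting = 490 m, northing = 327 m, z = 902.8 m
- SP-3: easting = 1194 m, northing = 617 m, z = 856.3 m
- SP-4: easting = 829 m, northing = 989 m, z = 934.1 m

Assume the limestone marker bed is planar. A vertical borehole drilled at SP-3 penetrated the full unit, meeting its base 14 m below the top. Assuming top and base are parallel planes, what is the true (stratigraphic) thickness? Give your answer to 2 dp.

13.85 m

Let the plane be z = a·easting + b·northing + c.
SP-3−SP-2: 704a + 290b = −46.5;  SP-4−SP-2: 339a + 662b = 31.3.
Solving gives a = −0.10839, b = 0.10279.
|∇z| = √(a²+b²) = 0.14938, so dip δ = arctan(0.14938) = 8.50°.
True thickness = vertical thickness × cos δ = 14 × cos 8.50° = 13.85 m.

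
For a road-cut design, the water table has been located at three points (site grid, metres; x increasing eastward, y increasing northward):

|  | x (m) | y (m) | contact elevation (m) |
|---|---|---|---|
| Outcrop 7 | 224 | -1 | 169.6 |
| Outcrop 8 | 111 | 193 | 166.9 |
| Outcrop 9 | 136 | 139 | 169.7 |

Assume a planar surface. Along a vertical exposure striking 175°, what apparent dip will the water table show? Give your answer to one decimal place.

Let the plane be z = a·x + b·y + c.
Outcrop 8−Outcrop 7: −113a + 194b = −2.7;  Outcrop 9−Outcrop 7: −88a + 140b = 0.1.
Solving gives a = −0.31741, b = −0.19880.
Unit vector along 175° is (sin 175°, cos 175°) = (0.0872, -0.9962).
Slope in that direction = a·(0.0872) + b·(-0.9962) = 0.17038.
Apparent dip = arctan|0.17038| = 9.7° (true dip is 20.5°, so apparent ≤ true as expected).

9.7°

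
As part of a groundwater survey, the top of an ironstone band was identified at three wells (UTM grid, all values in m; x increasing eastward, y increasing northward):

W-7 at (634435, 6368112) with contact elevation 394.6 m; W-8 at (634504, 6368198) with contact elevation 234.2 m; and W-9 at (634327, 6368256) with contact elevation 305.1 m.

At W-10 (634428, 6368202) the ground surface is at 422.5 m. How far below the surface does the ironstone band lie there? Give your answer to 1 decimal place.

132.3 m

Two edge vectors: W-7→W-8 = (69, 86, -160.4), W-7→W-9 = (-108, 144, -89.5).
Normal n = (W-7→W-8) × (W-7→W-9) = (15400.6, 23498.7, 19224).
So ∂z/∂x = −n_x/n_z = −0.801113192 and ∂z/∂y = −n_y/n_z = −1.222362672.
Intercept c from W-7: 394.6 + 508254.25 + 7784142.40 = 8292791.25.
At (634428, 6368202): z_contact = −508248.64 − 7784252.41 + 8292791.25 = 290.20 m.
Depth below ground = 422.5 − 290.20 = 132.3 m.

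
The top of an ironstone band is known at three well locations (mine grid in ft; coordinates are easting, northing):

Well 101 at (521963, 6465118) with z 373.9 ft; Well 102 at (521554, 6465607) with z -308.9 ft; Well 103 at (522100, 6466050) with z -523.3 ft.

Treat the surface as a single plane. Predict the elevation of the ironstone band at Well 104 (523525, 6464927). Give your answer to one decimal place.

1259.0 ft

Two edge vectors: Well 101→Well 102 = (-409, 489, -682.8), Well 101→Well 103 = (137, 932, -897.2).
Normal n = (Well 101→Well 102) × (Well 101→Well 103) = (197638.8, -460498.4, -448181).
So ∂z/∂easting = −n_x/n_z = 0.440979872 and ∂z/∂northing = −n_y/n_z = −1.027483093.
Intercept c from Well 101: 373.9 − 230175.18 + 6642799.44 = 6412998.16.
At (523525, 6464927): z = 230864.0 − 6642603.2 + 6412998.16 = 1259.0 ft.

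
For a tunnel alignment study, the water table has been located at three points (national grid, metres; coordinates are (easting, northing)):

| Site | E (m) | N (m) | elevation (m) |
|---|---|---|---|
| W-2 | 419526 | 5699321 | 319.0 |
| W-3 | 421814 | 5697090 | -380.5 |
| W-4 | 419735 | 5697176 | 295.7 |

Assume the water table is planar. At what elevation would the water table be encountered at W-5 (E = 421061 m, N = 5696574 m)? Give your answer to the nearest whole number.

Two edge vectors: W-2→W-3 = (2288, -2231, -699.5), W-2→W-4 = (209, -2145, -23.3).
Normal n = (W-2→W-3) × (W-2→W-4) = (-1448445.2, -92885.1, -4441481).
So ∂z/∂E = −n_x/n_z = −0.32611762 and ∂z/∂N = −n_y/n_z = −0.02091309.
Intercept c from W-2: 319 + 136814.82 + 119190.42 = 256324.24.
At (421061, 5696574): z = −137315.4 − 119133.0 + 256324.24 = -124.1 m.

-124 m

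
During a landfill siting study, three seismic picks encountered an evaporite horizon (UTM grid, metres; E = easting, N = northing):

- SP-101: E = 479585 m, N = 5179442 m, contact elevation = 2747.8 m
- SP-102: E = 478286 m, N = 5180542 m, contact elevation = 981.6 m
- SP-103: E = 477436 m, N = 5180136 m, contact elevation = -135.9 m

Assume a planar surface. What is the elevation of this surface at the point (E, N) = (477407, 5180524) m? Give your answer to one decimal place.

-187.7 m

Let the plane be z = a·E + b·N + c.
SP-102−SP-101: −1299a + 1100b = −1766.2;  SP-103−SP-101: −2149a + 694b = −2883.7.
Solving gives a = 1.330918480, b = −0.033942631.
Then c = 2747.8 − a·479585 − b·5179442 = −459736.85.
At (477407, 5180524): z = 635389.8 − 175840.6 − 459736.85 = -187.7 m.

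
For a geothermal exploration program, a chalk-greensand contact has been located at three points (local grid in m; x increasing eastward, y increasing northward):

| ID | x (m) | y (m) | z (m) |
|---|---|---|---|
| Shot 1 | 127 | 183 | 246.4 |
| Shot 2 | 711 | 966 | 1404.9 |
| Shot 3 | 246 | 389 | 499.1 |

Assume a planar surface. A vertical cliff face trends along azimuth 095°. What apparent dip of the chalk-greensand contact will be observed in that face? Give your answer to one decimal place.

55.7°

Two edge vectors: Shot 1→Shot 2 = (584, 783, 1158.5), Shot 1→Shot 3 = (119, 206, 252.7).
Normal n = (Shot 1→Shot 2) × (Shot 1→Shot 3) = (-40786.9, -9715.3, 27127).
So ∂z/∂x = −n_x/n_z = 1.50355 and ∂z/∂y = −n_y/n_z = 0.35814.
Unit vector along 095° is (sin 95°, cos 95°) = (0.9962, -0.0872).
Slope in that direction = a·(0.9962) + b·(-0.0872) = 1.46662.
Apparent dip = arctan|1.46662| = 55.7° (true dip is 57.1°, so apparent ≤ true as expected).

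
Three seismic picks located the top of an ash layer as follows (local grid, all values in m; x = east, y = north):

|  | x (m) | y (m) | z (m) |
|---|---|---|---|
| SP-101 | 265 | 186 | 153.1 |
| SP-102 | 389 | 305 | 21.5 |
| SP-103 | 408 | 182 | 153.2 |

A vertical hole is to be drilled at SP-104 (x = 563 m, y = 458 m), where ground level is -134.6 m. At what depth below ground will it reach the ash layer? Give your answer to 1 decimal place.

Let the plane be z = a·x + b·y + c.
SP-102−SP-101: 124a + 119b = −131.6;  SP-103−SP-101: 143a − 4b = 0.1.
Solving gives a = −0.02938, b = −1.07527.
Then c = 153.1 − a·265 − b·186 = 360.89.
At (563, 458): z_contact = −16.54 − 492.47 + 360.89 = -148.13 m.
Depth below ground = -134.6 − (-148.13) = 13.5 m.

13.5 m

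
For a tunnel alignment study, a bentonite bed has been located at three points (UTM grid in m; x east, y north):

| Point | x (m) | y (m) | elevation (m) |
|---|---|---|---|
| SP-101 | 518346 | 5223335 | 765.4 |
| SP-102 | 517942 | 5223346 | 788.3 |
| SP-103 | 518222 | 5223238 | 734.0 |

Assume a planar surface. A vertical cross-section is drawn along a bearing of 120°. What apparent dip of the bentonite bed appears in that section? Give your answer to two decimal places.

Two edge vectors: SP-101→SP-102 = (-404, 11, 22.9), SP-101→SP-103 = (-124, -97, -31.4).
Normal n = (SP-101→SP-102) × (SP-101→SP-103) = (1875.9, -15525.2, 40552).
So ∂z/∂x = −n_x/n_z = −0.04626 and ∂z/∂y = −n_y/n_z = 0.38285.
Unit vector along 120° is (sin 120°, cos 120°) = (0.8660, -0.5000).
Slope in that direction = a·(0.8660) + b·(-0.5000) = −0.23148.
Apparent dip = arctan|0.23148| = 13.03° (true dip is 21.1°, so apparent ≤ true as expected).

13.03°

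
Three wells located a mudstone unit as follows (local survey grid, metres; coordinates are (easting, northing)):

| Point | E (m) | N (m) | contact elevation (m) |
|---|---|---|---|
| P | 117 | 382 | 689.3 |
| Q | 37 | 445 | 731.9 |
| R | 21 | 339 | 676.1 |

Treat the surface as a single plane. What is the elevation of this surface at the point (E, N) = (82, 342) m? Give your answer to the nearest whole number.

Two edge vectors: P→Q = (-80, 63, 42.6), P→R = (-96, -43, -13.2).
Normal n = (P→Q) × (P→R) = (1000.2, -5145.6, 9488).
So ∂z/∂E = −n_x/n_z = −0.10542 and ∂z/∂N = −n_y/n_z = 0.54233.
Intercept c from P: 689.3 + 12.33 − 207.17 = 494.46.
At (82, 342): z = −8.6 + 185.5 + 494.46 = 671.3 m.

671 m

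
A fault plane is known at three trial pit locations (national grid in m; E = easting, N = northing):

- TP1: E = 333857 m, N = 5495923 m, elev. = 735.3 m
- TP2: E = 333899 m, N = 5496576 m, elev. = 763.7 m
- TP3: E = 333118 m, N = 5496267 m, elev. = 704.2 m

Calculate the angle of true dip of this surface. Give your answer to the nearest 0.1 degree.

4.1°

Let the plane be z = a·E + b·N + c.
TP2−TP1: 42a + 653b = 28.4;  TP3−TP1: −739a + 344b = −31.1.
Solving gives a = 0.06052, b = 0.03960.
Gradient magnitude |∇z| = √(a² + b²) = √(0.00366 + 0.00157) = 0.07232.
True dip = arctan(0.07232) = 4.1°, dipping toward WSW (azimuth ≈ 237°).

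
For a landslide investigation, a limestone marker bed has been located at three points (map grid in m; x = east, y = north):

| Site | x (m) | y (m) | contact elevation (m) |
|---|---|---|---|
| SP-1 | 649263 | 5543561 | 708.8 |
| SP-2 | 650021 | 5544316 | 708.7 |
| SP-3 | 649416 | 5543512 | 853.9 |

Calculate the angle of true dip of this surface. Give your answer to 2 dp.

Two edge vectors: SP-1→SP-2 = (758, 755, -0.1), SP-1→SP-3 = (153, -49, 145.1).
Normal n = (SP-1→SP-2) × (SP-1→SP-3) = (109545.6, -110001.1, -152657).
So ∂z/∂x = −n_x/n_z = 0.71759 and ∂z/∂y = −n_y/n_z = −0.72058.
Gradient magnitude |∇z| = √(a² + b²) = √(0.51494 + 0.51923) = 1.01694.
True dip = arctan(1.01694) = 45.48°, dipping toward NW (azimuth ≈ 315°).

45.48°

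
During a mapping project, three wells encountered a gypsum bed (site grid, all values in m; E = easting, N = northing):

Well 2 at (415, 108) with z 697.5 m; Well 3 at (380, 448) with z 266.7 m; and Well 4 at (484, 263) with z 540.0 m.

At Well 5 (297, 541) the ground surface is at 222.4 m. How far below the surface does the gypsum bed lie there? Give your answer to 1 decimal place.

Two edge vectors: Well 2→Well 3 = (-35, 340, -430.8), Well 2→Well 4 = (69, 155, -157.5).
Normal n = (Well 2→Well 3) × (Well 2→Well 4) = (13224, -35237.7, -28885).
So ∂z/∂E = −n_x/n_z = 0.45782 and ∂z/∂N = −n_y/n_z = −1.21993.
Intercept c from Well 2: 697.5 − 189.99 + 131.75 = 639.26.
At (297, 541): z_contact = 135.97 − 659.98 + 639.26 = 115.25 m.
Depth below ground = 222.4 − 115.25 = 107.2 m.

107.2 m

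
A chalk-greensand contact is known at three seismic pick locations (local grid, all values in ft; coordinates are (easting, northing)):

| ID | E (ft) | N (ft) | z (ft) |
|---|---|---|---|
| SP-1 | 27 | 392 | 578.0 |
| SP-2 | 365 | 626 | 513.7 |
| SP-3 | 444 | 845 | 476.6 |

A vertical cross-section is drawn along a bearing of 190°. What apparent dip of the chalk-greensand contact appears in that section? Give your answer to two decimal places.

Let the plane be z = a·E + b·N + c.
SP-2−SP-1: 338a + 234b = −64.3;  SP-3−SP-1: 417a + 453b = −101.4.
Solving gives a = −0.09724, b = −0.13433.
Unit vector along 190° is (sin 190°, cos 190°) = (-0.1736, -0.9848).
Slope in that direction = a·(-0.1736) + b·(-0.9848) = 0.14917.
Apparent dip = arctan|0.14917| = 8.48° (true dip is 9.4°, so apparent ≤ true as expected).

8.48°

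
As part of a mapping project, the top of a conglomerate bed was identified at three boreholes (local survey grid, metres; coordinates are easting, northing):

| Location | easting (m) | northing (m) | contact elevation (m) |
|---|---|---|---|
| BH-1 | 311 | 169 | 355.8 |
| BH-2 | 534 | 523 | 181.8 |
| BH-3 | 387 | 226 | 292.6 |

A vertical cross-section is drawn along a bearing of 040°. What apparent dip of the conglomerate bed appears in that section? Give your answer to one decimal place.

Two edge vectors: BH-1→BH-2 = (223, 354, -174), BH-1→BH-3 = (76, 57, -63.2).
Normal n = (BH-1→BH-2) × (BH-1→BH-3) = (-12454.8, 869.6, -14193).
So ∂z/∂easting = −n_x/n_z = −0.87753 and ∂z/∂northing = −n_y/n_z = 0.06127.
Unit vector along 040° is (sin 40°, cos 40°) = (0.6428, 0.7660).
Slope in that direction = a·(0.6428) + b·(0.7660) = −0.51713.
Apparent dip = arctan|0.51713| = 27.3° (true dip is 41.3°, so apparent ≤ true as expected).

27.3°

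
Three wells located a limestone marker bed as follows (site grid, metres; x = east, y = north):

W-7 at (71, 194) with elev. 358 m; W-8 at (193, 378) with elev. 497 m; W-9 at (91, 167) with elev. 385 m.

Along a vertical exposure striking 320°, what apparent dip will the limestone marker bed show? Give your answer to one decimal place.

40.7°

Let the plane be z = a·x + b·y + c.
W-8−W-7: 122a + 184b = 139;  W-9−W-7: 20a − 27b = 27.
Solving gives a = 1.25050, b = −0.07370.
Unit vector along 320° is (sin 320°, cos 320°) = (-0.6428, 0.7660).
Slope in that direction = a·(-0.6428) + b·(0.7660) = −0.86027.
Apparent dip = arctan|0.86027| = 40.7° (true dip is 51.4°, so apparent ≤ true as expected).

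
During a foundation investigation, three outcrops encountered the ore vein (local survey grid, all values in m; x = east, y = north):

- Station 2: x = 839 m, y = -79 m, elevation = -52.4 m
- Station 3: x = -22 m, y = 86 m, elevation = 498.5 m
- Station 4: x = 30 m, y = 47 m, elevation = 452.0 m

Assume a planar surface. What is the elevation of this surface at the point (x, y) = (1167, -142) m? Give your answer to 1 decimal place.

-262.3 m

Two edge vectors: Station 2→Station 3 = (-861, 165, 550.9), Station 2→Station 4 = (-809, 126, 504.4).
Normal n = (Station 2→Station 3) × (Station 2→Station 4) = (13812.6, -11389.7, 24999).
So ∂z/∂x = −n_x/n_z = −0.552526 and ∂z/∂y = −n_y/n_z = 0.455606.
Intercept c from Station 2: -52.4 + 463.57 + 35.99 = 447.16.
At (1167, -142): z = −644.8 − 64.7 + 447.16 = -262.3 m.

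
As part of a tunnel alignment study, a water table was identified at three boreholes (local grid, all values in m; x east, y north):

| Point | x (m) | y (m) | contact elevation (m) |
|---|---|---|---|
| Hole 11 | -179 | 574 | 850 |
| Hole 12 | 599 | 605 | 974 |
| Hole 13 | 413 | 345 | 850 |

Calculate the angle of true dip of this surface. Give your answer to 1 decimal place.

21.8°

Let the plane be z = a·x + b·y + c.
Hole 12−Hole 11: 778a + 31b = 124;  Hole 13−Hole 11: 592a − 229b = 0.
Solving gives a = 0.14450, b = 0.37355.
Gradient magnitude |∇z| = √(a² + b²) = √(0.02088 + 0.13954) = 0.40052.
True dip = arctan(0.40052) = 21.8°, dipping toward SSW (azimuth ≈ 201°).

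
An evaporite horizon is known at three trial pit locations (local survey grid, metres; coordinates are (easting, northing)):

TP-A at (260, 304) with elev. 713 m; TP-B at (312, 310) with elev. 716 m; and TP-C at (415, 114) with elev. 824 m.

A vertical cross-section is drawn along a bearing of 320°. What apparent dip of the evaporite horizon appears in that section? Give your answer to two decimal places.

24.21°

Two edge vectors: TP-A→TP-B = (52, 6, 3), TP-A→TP-C = (155, -190, 111).
Normal n = (TP-A→TP-B) × (TP-A→TP-C) = (1236, -5307, -10810).
So ∂z/∂E = −n_x/n_z = 0.11434 and ∂z/∂N = −n_y/n_z = −0.49093.
Unit vector along 320° is (sin 320°, cos 320°) = (-0.6428, 0.7660).
Slope in that direction = a·(-0.6428) + b·(0.7660) = −0.44957.
Apparent dip = arctan|0.44957| = 24.21° (true dip is 26.8°, so apparent ≤ true as expected).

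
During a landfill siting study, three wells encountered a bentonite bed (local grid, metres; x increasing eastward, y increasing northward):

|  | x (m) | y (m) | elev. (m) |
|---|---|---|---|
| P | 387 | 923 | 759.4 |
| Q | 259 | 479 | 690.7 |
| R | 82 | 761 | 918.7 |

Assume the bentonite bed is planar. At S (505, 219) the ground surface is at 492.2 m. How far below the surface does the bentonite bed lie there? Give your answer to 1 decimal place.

Two edge vectors: P→Q = (-128, -444, -68.7), P→R = (-305, -162, 159.3).
Normal n = (P→Q) × (P→R) = (-81858.6, 41343.9, -114684).
So ∂z/∂x = −n_x/n_z = −0.71378 and ∂z/∂y = −n_y/n_z = 0.36050.
Intercept c from P: 759.4 + 276.23 − 332.74 = 702.89.
At (505, 219): z_contact = −360.46 + 78.95 + 702.89 = 421.38 m.
Depth below ground = 492.2 − 421.38 = 70.8 m.

70.8 m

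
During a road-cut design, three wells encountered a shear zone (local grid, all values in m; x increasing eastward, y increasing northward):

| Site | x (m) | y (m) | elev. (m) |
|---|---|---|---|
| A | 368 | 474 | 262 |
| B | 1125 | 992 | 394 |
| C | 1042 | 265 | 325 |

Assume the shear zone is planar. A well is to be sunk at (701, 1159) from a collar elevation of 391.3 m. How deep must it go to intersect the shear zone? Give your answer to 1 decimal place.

Let the plane be z = a·x + b·y + c.
B−A: 757a + 518b = 132;  C−A: 674a − 209b = 63.
Solving gives a = 0.118700, b = 0.081359.
Then c = 262 − a·368 − b·474 = 179.75.
At (701, 1159): z_contact = 83.21 + 94.29 + 179.75 = 357.26 m.
Depth below ground = 391.3 − 357.26 = 34.0 m.

34.0 m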